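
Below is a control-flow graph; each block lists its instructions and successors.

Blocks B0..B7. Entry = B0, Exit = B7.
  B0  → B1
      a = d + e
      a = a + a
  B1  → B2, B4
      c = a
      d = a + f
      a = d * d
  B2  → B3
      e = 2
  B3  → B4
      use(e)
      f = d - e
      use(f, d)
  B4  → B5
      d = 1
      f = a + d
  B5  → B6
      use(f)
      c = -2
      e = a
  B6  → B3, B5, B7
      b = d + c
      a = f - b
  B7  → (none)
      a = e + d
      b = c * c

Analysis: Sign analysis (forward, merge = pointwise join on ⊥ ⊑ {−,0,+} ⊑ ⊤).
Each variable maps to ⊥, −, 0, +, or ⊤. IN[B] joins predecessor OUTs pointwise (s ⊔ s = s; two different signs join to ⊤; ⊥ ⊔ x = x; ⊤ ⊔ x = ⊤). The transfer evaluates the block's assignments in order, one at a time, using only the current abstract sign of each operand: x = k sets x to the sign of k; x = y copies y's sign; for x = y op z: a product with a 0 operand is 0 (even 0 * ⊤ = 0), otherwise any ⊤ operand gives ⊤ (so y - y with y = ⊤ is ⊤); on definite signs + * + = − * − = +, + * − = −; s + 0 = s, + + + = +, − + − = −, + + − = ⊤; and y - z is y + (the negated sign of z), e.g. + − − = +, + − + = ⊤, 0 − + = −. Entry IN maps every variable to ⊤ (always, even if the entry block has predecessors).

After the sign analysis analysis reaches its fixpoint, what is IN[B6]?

Converged values:
  B0:  IN=(all ⊤)  OUT=(all ⊤)
  B1:  IN=(all ⊤)  OUT=(all ⊤)
  B2:  IN=(all ⊤)  OUT={e:+; rest ⊤}
  B3:  IN=(all ⊤)  OUT=(all ⊤)
  B4:  IN=(all ⊤)  OUT={d:+; rest ⊤}
  B5:  IN={d:+; rest ⊤}  OUT={c:-, d:+; rest ⊤}
  B6:  IN={c:-, d:+; rest ⊤}  OUT={c:-, d:+; rest ⊤}
  B7:  IN={c:-, d:+; rest ⊤}  OUT={b:+, c:-, d:+; rest ⊤}

Merge at B6: IN[B6] = OUT[B5] = {a: ⊤, b: ⊤, c: -, d: +, e: ⊤, f: ⊤}

Answer: {a: ⊤, b: ⊤, c: -, d: +, e: ⊤, f: ⊤}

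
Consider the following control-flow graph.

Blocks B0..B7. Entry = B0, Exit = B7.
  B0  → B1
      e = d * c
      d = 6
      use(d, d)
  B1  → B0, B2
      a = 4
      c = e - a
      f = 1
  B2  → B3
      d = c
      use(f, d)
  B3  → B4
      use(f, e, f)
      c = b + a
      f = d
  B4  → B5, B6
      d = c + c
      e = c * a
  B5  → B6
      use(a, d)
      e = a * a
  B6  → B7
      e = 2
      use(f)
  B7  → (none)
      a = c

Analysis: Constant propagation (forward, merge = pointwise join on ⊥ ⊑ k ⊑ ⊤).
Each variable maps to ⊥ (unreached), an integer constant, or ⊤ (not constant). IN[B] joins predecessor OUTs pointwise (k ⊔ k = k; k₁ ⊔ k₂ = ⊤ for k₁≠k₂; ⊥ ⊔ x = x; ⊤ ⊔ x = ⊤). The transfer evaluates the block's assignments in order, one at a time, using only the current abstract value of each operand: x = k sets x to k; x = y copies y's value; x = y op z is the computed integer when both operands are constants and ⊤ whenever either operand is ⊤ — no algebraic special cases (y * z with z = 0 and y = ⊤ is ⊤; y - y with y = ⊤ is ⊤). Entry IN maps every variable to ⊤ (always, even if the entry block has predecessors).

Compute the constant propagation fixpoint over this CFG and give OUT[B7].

Per-block solution:
  B0:   IN=(all ⊤)   OUT={d:6; rest ⊤}
  B1:   IN={d:6; rest ⊤}   OUT={a:4, d:6, f:1; rest ⊤}
  B2:   IN={a:4, d:6, f:1; rest ⊤}   OUT={a:4, f:1; rest ⊤}
  B3:   IN={a:4, f:1; rest ⊤}   OUT={a:4; rest ⊤}
  B4:   IN={a:4; rest ⊤}   OUT={a:4; rest ⊤}
  B5:   IN={a:4; rest ⊤}   OUT={a:4, e:16; rest ⊤}
  B6:   IN={a:4; rest ⊤}   OUT={a:4, e:2; rest ⊤}
  B7:   IN={a:4, e:2; rest ⊤}   OUT={e:2; rest ⊤}

Merge at B7: IN[B7] = OUT[B6] = {a: 4, b: ⊤, c: ⊤, d: ⊤, e: 2, f: ⊤}
Applying B7's transfer function to that IN value gives OUT[B7] (row B7 above).

Answer: {a: ⊤, b: ⊤, c: ⊤, d: ⊤, e: 2, f: ⊤}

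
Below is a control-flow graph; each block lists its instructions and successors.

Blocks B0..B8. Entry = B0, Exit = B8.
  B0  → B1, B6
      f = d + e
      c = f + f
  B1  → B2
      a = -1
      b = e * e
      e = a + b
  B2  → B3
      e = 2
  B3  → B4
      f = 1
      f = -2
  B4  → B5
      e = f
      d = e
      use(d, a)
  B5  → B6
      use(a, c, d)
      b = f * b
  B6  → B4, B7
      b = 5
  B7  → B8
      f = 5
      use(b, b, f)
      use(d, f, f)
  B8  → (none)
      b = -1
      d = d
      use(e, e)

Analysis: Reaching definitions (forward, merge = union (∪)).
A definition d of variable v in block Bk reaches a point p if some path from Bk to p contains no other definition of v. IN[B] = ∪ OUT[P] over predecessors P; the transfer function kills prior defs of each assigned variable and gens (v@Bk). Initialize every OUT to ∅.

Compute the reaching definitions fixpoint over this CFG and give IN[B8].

Converged values:
  B0:   IN={}   OUT={c@B0, f@B0}
  B1:   IN={c@B0, f@B0}   OUT={a@B1, b@B1, c@B0, e@B1, f@B0}
  B2:   IN={a@B1, b@B1, c@B0, e@B1, f@B0}   OUT={a@B1, b@B1, c@B0, e@B2, f@B0}
  B3:   IN={a@B1, b@B1, c@B0, e@B2, f@B0}   OUT={a@B1, b@B1, c@B0, e@B2, f@B3}
  B4:   IN={a@B1, b@B1, b@B6, c@B0, d@B4, e@B2, e@B4, f@B0, f@B3}   OUT={a@B1, b@B1, b@B6, c@B0, d@B4, e@B4, f@B0, f@B3}
  B5:   IN={a@B1, b@B1, b@B6, c@B0, d@B4, e@B4, f@B0, f@B3}   OUT={a@B1, b@B5, c@B0, d@B4, e@B4, f@B0, f@B3}
  B6:   IN={a@B1, b@B5, c@B0, d@B4, e@B4, f@B0, f@B3}   OUT={a@B1, b@B6, c@B0, d@B4, e@B4, f@B0, f@B3}
  B7:   IN={a@B1, b@B6, c@B0, d@B4, e@B4, f@B0, f@B3}   OUT={a@B1, b@B6, c@B0, d@B4, e@B4, f@B7}
  B8:   IN={a@B1, b@B6, c@B0, d@B4, e@B4, f@B7}   OUT={a@B1, b@B8, c@B0, d@B8, e@B4, f@B7}

Merge at B8: IN[B8] = OUT[B7] = {a@B1, b@B6, c@B0, d@B4, e@B4, f@B7}

Answer: {a@B1, b@B6, c@B0, d@B4, e@B4, f@B7}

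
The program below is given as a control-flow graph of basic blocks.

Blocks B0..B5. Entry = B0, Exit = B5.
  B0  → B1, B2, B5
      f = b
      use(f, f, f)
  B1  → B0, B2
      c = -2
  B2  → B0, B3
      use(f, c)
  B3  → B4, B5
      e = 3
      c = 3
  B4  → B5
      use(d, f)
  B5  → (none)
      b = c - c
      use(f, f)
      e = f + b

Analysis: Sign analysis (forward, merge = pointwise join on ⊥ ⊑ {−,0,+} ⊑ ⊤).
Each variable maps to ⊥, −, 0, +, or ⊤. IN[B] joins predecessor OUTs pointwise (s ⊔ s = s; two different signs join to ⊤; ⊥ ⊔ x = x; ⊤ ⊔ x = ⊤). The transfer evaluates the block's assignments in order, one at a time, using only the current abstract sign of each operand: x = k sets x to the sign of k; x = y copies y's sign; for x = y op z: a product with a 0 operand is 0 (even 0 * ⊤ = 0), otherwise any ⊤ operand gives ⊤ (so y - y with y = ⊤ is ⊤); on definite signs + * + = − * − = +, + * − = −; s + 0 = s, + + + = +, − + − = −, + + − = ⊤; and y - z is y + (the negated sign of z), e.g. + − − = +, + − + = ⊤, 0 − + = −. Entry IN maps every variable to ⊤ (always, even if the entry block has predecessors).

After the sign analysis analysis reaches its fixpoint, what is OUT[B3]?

Answer: {a: ⊤, b: ⊤, c: +, d: ⊤, e: +, f: ⊤}

Derivation:
Per-block solution:
  B0: | IN=(all ⊤) | OUT=(all ⊤)
  B1: | IN=(all ⊤) | OUT={c:-; rest ⊤}
  B2: | IN=(all ⊤) | OUT=(all ⊤)
  B3: | IN=(all ⊤) | OUT={c:+, e:+; rest ⊤}
  B4: | IN={c:+, e:+; rest ⊤} | OUT={c:+, e:+; rest ⊤}
  B5: | IN=(all ⊤) | OUT=(all ⊤)

Merge at B3: IN[B3] = OUT[B2] = {a: ⊤, b: ⊤, c: ⊤, d: ⊤, e: ⊤, f: ⊤}
Applying B3's transfer function to that IN value gives OUT[B3] (row B3 above).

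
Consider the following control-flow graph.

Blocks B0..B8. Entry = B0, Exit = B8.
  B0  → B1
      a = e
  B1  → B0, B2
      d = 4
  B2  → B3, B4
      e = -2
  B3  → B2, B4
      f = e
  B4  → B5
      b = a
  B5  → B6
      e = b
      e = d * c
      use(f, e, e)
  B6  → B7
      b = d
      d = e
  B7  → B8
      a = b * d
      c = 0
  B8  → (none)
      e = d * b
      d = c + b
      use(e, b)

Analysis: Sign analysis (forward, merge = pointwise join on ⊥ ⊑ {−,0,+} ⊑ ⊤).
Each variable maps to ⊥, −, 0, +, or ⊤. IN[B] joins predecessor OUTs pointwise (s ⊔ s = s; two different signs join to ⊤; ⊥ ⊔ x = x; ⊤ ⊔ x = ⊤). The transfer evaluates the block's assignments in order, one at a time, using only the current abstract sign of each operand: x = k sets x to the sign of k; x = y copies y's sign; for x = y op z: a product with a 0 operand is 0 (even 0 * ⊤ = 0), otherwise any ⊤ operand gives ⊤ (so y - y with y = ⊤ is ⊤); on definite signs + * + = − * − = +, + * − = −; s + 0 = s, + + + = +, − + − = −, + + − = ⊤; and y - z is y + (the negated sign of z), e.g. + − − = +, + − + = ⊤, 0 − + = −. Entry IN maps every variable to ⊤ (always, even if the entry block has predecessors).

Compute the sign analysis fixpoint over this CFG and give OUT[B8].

Answer: {a: ⊤, b: +, c: 0, d: +, e: ⊤, f: ⊤}

Working:
Converged values:
  B0:  IN=(all ⊤)  OUT=(all ⊤)
  B1:  IN=(all ⊤)  OUT={d:+; rest ⊤}
  B2:  IN={d:+; rest ⊤}  OUT={d:+, e:-; rest ⊤}
  B3:  IN={d:+, e:-; rest ⊤}  OUT={d:+, e:-, f:-; rest ⊤}
  B4:  IN={d:+, e:-; rest ⊤}  OUT={d:+, e:-; rest ⊤}
  B5:  IN={d:+, e:-; rest ⊤}  OUT={d:+; rest ⊤}
  B6:  IN={d:+; rest ⊤}  OUT={b:+; rest ⊤}
  B7:  IN={b:+; rest ⊤}  OUT={b:+, c:0; rest ⊤}
  B8:  IN={b:+, c:0; rest ⊤}  OUT={b:+, c:0, d:+; rest ⊤}

Merge at B8: IN[B8] = OUT[B7] = {a: ⊤, b: +, c: 0, d: ⊤, e: ⊤, f: ⊤}
Applying B8's transfer function to that IN value gives OUT[B8] (row B8 above).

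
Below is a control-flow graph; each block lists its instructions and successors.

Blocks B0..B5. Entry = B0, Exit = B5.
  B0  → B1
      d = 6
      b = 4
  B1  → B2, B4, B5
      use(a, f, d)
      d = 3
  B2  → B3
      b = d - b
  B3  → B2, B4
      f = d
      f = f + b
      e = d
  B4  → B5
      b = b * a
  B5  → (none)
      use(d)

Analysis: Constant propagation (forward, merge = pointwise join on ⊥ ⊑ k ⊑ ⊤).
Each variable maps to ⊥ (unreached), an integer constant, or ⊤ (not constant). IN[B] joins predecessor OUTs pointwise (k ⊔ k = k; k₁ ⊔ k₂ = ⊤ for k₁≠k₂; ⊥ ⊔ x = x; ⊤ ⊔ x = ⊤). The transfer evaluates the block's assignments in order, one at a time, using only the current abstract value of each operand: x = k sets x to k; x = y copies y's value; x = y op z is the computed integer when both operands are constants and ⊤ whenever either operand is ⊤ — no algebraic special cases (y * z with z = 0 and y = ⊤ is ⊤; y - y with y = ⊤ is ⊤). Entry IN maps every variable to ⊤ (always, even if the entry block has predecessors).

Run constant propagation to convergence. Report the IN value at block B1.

Converged values:
  B0: | IN=(all ⊤) | OUT={b:4, d:6; rest ⊤}
  B1: | IN={b:4, d:6; rest ⊤} | OUT={b:4, d:3; rest ⊤}
  B2: | IN={d:3; rest ⊤} | OUT={d:3; rest ⊤}
  B3: | IN={d:3; rest ⊤} | OUT={d:3, e:3; rest ⊤}
  B4: | IN={d:3; rest ⊤} | OUT={d:3; rest ⊤}
  B5: | IN={d:3; rest ⊤} | OUT={d:3; rest ⊤}

Merge at B1: IN[B1] = OUT[B0] = {a: ⊤, b: 4, c: ⊤, d: 6, e: ⊤, f: ⊤}

Answer: {a: ⊤, b: 4, c: ⊤, d: 6, e: ⊤, f: ⊤}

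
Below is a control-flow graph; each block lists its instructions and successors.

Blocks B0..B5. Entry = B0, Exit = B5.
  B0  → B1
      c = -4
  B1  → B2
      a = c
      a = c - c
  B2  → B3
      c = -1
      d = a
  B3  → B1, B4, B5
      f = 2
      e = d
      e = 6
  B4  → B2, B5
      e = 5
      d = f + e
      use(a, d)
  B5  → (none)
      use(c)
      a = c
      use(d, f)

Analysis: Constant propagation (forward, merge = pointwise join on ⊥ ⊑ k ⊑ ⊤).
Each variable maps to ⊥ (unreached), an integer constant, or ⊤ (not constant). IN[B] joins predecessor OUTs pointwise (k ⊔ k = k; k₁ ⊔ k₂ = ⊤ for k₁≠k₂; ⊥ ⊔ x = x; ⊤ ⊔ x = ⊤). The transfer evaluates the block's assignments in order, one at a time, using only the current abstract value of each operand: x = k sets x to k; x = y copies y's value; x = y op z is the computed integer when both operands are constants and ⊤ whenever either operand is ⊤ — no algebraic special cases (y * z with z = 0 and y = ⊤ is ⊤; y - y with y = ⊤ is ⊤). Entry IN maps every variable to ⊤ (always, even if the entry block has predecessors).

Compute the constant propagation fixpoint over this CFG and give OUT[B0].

Answer: {a: ⊤, b: ⊤, c: -4, d: ⊤, e: ⊤, f: ⊤}

Trace:
Converged values:
  B0:   IN=(all ⊤)   OUT={c:-4; rest ⊤}
  B1:   IN=(all ⊤)   OUT=(all ⊤)
  B2:   IN=(all ⊤)   OUT={c:-1; rest ⊤}
  B3:   IN={c:-1; rest ⊤}   OUT={c:-1, e:6, f:2; rest ⊤}
  B4:   IN={c:-1, e:6, f:2; rest ⊤}   OUT={c:-1, d:7, e:5, f:2; rest ⊤}
  B5:   IN={c:-1, f:2; rest ⊤}   OUT={a:-1, c:-1, f:2; rest ⊤}

B0 is the boundary node: IN[B0] = {a: ⊤, b: ⊤, c: ⊤, d: ⊤, e: ⊤, f: ⊤}
Applying B0's transfer function to that IN value gives OUT[B0] (row B0 above).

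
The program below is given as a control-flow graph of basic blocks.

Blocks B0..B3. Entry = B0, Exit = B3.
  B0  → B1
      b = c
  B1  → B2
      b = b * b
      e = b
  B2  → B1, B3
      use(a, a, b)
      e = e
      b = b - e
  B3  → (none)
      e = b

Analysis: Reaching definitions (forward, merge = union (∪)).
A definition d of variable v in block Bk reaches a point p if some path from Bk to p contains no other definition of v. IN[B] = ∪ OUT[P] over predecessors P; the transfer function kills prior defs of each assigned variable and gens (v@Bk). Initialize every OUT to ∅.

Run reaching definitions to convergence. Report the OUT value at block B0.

Answer: {b@B0}

Derivation:
Fixpoint table:
  B0: | IN={} | OUT={b@B0}
  B1: | IN={b@B0, b@B2, e@B2} | OUT={b@B1, e@B1}
  B2: | IN={b@B1, e@B1} | OUT={b@B2, e@B2}
  B3: | IN={b@B2, e@B2} | OUT={b@B2, e@B3}

B0 is the boundary node: IN[B0] = {}
Applying B0's transfer function to that IN value gives OUT[B0] (row B0 above).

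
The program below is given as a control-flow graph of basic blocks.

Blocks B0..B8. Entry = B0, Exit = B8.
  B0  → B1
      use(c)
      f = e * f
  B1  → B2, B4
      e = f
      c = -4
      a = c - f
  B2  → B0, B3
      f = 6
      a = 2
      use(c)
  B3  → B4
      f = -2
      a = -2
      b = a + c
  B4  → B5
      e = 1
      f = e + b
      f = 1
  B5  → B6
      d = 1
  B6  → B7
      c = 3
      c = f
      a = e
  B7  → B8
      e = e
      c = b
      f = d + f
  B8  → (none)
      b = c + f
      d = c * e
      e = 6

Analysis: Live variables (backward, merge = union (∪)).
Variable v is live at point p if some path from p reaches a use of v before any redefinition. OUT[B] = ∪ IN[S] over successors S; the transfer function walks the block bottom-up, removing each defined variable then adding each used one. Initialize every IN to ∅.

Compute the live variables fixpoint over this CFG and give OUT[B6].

Per-block solution:
  B0: | IN={b, c, e, f} | OUT={b, f}
  B1: | IN={b, f} | OUT={b, c, e}
  B2: | IN={b, c, e} | OUT={b, c, e, f}
  B3: | IN={c} | OUT={b}
  B4: | IN={b} | OUT={b, e, f}
  B5: | IN={b, e, f} | OUT={b, d, e, f}
  B6: | IN={b, d, e, f} | OUT={b, d, e, f}
  B7: | IN={b, d, e, f} | OUT={c, e, f}
  B8: | IN={c, e, f} | OUT={}

Merge at B6: OUT[B6] = IN[B7] = {b, d, e, f}

Answer: {b, d, e, f}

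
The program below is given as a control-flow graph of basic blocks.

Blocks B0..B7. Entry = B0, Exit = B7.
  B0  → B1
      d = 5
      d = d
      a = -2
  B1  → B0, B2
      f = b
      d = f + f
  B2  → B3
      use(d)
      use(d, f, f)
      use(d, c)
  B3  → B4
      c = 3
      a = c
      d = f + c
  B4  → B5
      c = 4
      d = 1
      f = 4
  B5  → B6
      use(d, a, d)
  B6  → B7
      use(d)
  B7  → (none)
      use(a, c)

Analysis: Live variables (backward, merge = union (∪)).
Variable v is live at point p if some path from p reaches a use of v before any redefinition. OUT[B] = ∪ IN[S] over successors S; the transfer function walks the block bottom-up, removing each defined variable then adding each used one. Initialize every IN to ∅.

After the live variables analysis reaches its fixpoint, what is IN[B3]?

Converged values:
  B0: | IN={b, c} | OUT={b, c}
  B1: | IN={b, c} | OUT={b, c, d, f}
  B2: | IN={c, d, f} | OUT={f}
  B3: | IN={f} | OUT={a}
  B4: | IN={a} | OUT={a, c, d}
  B5: | IN={a, c, d} | OUT={a, c, d}
  B6: | IN={a, c, d} | OUT={a, c}
  B7: | IN={a, c} | OUT={}

Merge at B3: OUT[B3] = IN[B4] = {a}
Applying B3's transfer function to that OUT value gives IN[B3] (row B3 above).

Answer: {f}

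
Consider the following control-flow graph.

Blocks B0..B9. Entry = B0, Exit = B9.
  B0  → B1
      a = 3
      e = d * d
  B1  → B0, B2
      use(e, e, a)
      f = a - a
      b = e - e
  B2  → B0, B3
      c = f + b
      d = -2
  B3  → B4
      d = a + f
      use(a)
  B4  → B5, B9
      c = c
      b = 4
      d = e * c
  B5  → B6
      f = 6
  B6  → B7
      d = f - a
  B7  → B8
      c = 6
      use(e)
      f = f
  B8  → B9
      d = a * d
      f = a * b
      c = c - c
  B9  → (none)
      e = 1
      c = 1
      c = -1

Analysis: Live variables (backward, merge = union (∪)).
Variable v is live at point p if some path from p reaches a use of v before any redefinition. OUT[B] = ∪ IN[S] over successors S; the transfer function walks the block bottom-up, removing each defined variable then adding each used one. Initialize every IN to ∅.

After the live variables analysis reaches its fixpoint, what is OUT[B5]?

Fixpoint table:
  B0:   IN={d}   OUT={a, d, e}
  B1:   IN={a, d, e}   OUT={a, b, d, e, f}
  B2:   IN={a, b, e, f}   OUT={a, c, d, e, f}
  B3:   IN={a, c, e, f}   OUT={a, c, e}
  B4:   IN={a, c, e}   OUT={a, b, e}
  B5:   IN={a, b, e}   OUT={a, b, e, f}
  B6:   IN={a, b, e, f}   OUT={a, b, d, e, f}
  B7:   IN={a, b, d, e, f}   OUT={a, b, c, d}
  B8:   IN={a, b, c, d}   OUT={}
  B9:   IN={}   OUT={}

Merge at B5: OUT[B5] = IN[B6] = {a, b, e, f}

Answer: {a, b, e, f}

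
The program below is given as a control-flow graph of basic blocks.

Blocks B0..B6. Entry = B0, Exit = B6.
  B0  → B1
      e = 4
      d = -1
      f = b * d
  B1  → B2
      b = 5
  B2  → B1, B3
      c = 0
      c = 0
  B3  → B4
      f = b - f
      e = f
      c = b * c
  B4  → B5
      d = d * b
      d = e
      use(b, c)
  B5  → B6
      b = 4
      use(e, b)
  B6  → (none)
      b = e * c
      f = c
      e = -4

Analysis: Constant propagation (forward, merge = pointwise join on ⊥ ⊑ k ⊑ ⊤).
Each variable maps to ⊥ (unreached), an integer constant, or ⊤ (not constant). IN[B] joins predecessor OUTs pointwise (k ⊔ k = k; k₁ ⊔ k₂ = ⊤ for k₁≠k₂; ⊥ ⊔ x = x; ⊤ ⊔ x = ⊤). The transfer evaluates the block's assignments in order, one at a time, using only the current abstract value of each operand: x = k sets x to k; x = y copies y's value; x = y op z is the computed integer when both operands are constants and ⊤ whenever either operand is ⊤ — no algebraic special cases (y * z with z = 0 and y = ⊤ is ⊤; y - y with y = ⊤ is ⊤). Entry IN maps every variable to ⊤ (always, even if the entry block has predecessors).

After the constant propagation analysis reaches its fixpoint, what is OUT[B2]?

Answer: {a: ⊤, b: 5, c: 0, d: -1, e: 4, f: ⊤}

Working:
Converged values:
  B0: | IN=(all ⊤) | OUT={d:-1, e:4; rest ⊤}
  B1: | IN={d:-1, e:4; rest ⊤} | OUT={b:5, d:-1, e:4; rest ⊤}
  B2: | IN={b:5, d:-1, e:4; rest ⊤} | OUT={b:5, c:0, d:-1, e:4; rest ⊤}
  B3: | IN={b:5, c:0, d:-1, e:4; rest ⊤} | OUT={b:5, c:0, d:-1; rest ⊤}
  B4: | IN={b:5, c:0, d:-1; rest ⊤} | OUT={b:5, c:0; rest ⊤}
  B5: | IN={b:5, c:0; rest ⊤} | OUT={b:4, c:0; rest ⊤}
  B6: | IN={b:4, c:0; rest ⊤} | OUT={c:0, e:-4, f:0; rest ⊤}

Merge at B2: IN[B2] = OUT[B1] = {a: ⊤, b: 5, c: ⊤, d: -1, e: 4, f: ⊤}
Applying B2's transfer function to that IN value gives OUT[B2] (row B2 above).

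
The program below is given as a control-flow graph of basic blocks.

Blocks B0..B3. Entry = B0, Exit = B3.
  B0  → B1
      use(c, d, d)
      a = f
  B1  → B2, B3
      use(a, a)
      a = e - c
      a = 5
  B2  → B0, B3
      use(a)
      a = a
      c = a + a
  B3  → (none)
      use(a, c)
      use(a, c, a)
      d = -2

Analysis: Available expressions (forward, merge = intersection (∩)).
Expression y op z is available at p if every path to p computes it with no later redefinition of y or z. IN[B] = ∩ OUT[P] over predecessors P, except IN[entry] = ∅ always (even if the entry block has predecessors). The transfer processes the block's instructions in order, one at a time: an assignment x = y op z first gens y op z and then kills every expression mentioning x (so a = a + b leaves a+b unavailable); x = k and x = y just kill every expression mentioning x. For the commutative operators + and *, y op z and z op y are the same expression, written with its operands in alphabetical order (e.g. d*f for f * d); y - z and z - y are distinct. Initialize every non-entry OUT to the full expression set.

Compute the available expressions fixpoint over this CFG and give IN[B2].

Converged values:
  B0:  IN={}  OUT={}
  B1:  IN={}  OUT={e-c}
  B2:  IN={e-c}  OUT={a+a}
  B3:  IN={}  OUT={}

Merge at B2: IN[B2] = OUT[B1] = {e-c}

Answer: {e-c}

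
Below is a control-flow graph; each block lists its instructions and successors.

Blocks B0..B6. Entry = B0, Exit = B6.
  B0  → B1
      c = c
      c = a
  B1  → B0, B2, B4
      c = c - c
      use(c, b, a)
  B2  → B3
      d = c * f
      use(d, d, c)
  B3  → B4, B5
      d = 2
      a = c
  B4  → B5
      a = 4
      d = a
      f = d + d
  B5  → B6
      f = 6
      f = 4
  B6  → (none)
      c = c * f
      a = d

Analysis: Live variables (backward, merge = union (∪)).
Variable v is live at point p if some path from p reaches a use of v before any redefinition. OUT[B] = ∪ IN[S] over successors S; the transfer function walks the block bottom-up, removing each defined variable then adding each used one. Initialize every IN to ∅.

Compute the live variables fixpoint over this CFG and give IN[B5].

Fixpoint table:
  B0:  IN={a, b, c, f}  OUT={a, b, c, f}
  B1:  IN={a, b, c, f}  OUT={a, b, c, f}
  B2:  IN={c, f}  OUT={c}
  B3:  IN={c}  OUT={c, d}
  B4:  IN={c}  OUT={c, d}
  B5:  IN={c, d}  OUT={c, d, f}
  B6:  IN={c, d, f}  OUT={}

Merge at B5: OUT[B5] = IN[B6] = {c, d, f}
Applying B5's transfer function to that OUT value gives IN[B5] (row B5 above).

Answer: {c, d}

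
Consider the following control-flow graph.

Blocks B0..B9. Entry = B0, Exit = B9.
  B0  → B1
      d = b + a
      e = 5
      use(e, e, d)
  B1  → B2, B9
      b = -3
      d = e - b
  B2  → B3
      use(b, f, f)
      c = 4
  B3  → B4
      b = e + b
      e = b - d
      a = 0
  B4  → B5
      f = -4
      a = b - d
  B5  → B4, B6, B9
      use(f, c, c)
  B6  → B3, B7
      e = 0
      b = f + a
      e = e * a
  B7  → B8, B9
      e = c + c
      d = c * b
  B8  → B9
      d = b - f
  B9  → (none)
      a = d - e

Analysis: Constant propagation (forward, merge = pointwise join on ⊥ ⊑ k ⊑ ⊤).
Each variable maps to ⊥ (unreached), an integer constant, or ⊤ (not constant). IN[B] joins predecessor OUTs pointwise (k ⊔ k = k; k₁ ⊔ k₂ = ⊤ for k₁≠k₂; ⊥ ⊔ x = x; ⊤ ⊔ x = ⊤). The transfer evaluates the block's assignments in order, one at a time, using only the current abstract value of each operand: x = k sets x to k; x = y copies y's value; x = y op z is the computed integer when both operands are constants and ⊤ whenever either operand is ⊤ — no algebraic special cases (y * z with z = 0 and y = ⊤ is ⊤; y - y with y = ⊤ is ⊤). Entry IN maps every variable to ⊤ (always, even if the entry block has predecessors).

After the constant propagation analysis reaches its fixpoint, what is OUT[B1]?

Per-block solution:
  B0: | IN=(all ⊤) | OUT={e:5; rest ⊤}
  B1: | IN={e:5; rest ⊤} | OUT={b:-3, d:8, e:5; rest ⊤}
  B2: | IN={b:-3, d:8, e:5; rest ⊤} | OUT={b:-3, c:4, d:8, e:5; rest ⊤}
  B3: | IN={c:4, d:8; rest ⊤} | OUT={a:0, c:4, d:8; rest ⊤}
  B4: | IN={c:4, d:8; rest ⊤} | OUT={c:4, d:8, f:-4; rest ⊤}
  B5: | IN={c:4, d:8, f:-4; rest ⊤} | OUT={c:4, d:8, f:-4; rest ⊤}
  B6: | IN={c:4, d:8, f:-4; rest ⊤} | OUT={c:4, d:8, f:-4; rest ⊤}
  B7: | IN={c:4, d:8, f:-4; rest ⊤} | OUT={c:4, e:8, f:-4; rest ⊤}
  B8: | IN={c:4, e:8, f:-4; rest ⊤} | OUT={c:4, e:8, f:-4; rest ⊤}
  B9: | IN=(all ⊤) | OUT=(all ⊤)

Merge at B1: IN[B1] = OUT[B0] = {a: ⊤, b: ⊤, c: ⊤, d: ⊤, e: 5, f: ⊤}
Applying B1's transfer function to that IN value gives OUT[B1] (row B1 above).

Answer: {a: ⊤, b: -3, c: ⊤, d: 8, e: 5, f: ⊤}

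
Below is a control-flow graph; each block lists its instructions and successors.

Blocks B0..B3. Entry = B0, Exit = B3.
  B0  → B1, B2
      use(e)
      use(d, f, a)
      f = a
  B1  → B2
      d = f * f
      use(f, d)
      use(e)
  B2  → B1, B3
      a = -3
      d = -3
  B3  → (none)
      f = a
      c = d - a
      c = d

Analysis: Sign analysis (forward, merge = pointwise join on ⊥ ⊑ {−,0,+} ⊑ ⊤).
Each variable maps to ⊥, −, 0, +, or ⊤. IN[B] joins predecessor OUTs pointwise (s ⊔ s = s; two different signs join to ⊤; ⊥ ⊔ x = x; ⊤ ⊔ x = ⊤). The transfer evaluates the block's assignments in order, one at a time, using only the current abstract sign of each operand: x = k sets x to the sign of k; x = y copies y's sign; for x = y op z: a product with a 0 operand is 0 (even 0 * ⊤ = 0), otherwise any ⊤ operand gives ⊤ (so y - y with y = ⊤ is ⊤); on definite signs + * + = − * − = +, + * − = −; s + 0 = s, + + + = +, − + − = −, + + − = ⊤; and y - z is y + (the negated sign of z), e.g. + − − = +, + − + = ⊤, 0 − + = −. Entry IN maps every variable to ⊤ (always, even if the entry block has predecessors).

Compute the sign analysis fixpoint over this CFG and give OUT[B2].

Answer: {a: -, b: ⊤, c: ⊤, d: -, e: ⊤, f: ⊤}

Derivation:
Per-block solution:
  B0:   IN=(all ⊤)   OUT=(all ⊤)
  B1:   IN=(all ⊤)   OUT=(all ⊤)
  B2:   IN=(all ⊤)   OUT={a:-, d:-; rest ⊤}
  B3:   IN={a:-, d:-; rest ⊤}   OUT={a:-, c:-, d:-, f:-; rest ⊤}

Merge at B2: IN[B2] = OUT[B0] ⊔ OUT[B1] = {a: ⊤, b: ⊤, c: ⊤, d: ⊤, e: ⊤, f: ⊤}
Applying B2's transfer function to that IN value gives OUT[B2] (row B2 above).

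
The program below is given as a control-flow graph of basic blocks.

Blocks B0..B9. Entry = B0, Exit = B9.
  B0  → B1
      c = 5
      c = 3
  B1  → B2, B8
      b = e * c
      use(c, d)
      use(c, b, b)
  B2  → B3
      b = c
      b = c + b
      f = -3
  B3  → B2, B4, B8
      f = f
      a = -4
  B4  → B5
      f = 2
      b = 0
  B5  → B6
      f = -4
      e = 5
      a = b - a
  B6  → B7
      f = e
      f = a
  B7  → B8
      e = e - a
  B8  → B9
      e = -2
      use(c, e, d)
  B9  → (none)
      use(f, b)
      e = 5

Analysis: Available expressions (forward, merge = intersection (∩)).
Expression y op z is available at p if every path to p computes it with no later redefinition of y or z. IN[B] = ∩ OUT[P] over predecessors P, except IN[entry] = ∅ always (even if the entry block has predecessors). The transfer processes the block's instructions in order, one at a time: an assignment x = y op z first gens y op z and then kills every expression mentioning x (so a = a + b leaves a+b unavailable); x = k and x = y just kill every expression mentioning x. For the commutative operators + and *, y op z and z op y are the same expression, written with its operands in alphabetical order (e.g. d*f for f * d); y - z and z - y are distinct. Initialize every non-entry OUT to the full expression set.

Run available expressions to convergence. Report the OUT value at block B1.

Converged values:
  B0: | IN={} | OUT={}
  B1: | IN={} | OUT={c*e}
  B2: | IN={c*e} | OUT={c*e}
  B3: | IN={c*e} | OUT={c*e}
  B4: | IN={c*e} | OUT={c*e}
  B5: | IN={c*e} | OUT={}
  B6: | IN={} | OUT={}
  B7: | IN={} | OUT={}
  B8: | IN={} | OUT={}
  B9: | IN={} | OUT={}

Merge at B1: IN[B1] = OUT[B0] = {}
Applying B1's transfer function to that IN value gives OUT[B1] (row B1 above).

Answer: {c*e}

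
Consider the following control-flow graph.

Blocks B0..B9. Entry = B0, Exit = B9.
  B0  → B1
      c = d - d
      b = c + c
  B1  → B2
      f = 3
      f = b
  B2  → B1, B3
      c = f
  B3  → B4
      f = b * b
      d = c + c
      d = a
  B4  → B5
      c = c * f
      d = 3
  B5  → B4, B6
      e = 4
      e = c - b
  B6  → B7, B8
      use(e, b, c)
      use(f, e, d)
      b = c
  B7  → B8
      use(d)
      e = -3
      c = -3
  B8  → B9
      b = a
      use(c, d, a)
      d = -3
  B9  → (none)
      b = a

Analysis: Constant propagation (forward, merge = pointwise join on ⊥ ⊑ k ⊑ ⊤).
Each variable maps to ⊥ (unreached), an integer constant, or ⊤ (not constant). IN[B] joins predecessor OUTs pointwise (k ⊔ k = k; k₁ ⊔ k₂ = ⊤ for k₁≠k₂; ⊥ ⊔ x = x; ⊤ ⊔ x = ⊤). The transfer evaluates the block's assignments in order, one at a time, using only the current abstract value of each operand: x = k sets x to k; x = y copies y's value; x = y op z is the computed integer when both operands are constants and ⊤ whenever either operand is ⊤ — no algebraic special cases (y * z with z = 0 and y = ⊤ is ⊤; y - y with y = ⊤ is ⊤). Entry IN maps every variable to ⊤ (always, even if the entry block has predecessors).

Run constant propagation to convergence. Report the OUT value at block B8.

Answer: {a: ⊤, b: ⊤, c: ⊤, d: -3, e: ⊤, f: ⊤}

Derivation:
Converged values:
  B0:   IN=(all ⊤)   OUT=(all ⊤)
  B1:   IN=(all ⊤)   OUT=(all ⊤)
  B2:   IN=(all ⊤)   OUT=(all ⊤)
  B3:   IN=(all ⊤)   OUT=(all ⊤)
  B4:   IN=(all ⊤)   OUT={d:3; rest ⊤}
  B5:   IN={d:3; rest ⊤}   OUT={d:3; rest ⊤}
  B6:   IN={d:3; rest ⊤}   OUT={d:3; rest ⊤}
  B7:   IN={d:3; rest ⊤}   OUT={c:-3, d:3, e:-3; rest ⊤}
  B8:   IN={d:3; rest ⊤}   OUT={d:-3; rest ⊤}
  B9:   IN={d:-3; rest ⊤}   OUT={d:-3; rest ⊤}

Merge at B8: IN[B8] = OUT[B6] ⊔ OUT[B7] = {a: ⊤, b: ⊤, c: ⊤, d: 3, e: ⊤, f: ⊤}
Applying B8's transfer function to that IN value gives OUT[B8] (row B8 above).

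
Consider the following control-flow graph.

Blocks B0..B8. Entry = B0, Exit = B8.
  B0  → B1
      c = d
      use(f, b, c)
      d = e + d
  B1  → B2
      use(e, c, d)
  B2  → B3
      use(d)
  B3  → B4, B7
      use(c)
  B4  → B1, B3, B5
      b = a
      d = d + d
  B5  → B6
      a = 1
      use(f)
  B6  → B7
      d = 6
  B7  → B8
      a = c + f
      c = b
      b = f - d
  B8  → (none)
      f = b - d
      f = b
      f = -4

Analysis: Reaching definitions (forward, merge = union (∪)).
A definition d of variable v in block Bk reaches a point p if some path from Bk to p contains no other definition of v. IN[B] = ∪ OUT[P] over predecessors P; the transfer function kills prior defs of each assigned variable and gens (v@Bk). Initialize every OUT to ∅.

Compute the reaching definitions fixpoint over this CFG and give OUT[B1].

Fixpoint table:
  B0:  IN={}  OUT={c@B0, d@B0}
  B1:  IN={b@B4, c@B0, d@B0, d@B4}  OUT={b@B4, c@B0, d@B0, d@B4}
  B2:  IN={b@B4, c@B0, d@B0, d@B4}  OUT={b@B4, c@B0, d@B0, d@B4}
  B3:  IN={b@B4, c@B0, d@B0, d@B4}  OUT={b@B4, c@B0, d@B0, d@B4}
  B4:  IN={b@B4, c@B0, d@B0, d@B4}  OUT={b@B4, c@B0, d@B4}
  B5:  IN={b@B4, c@B0, d@B4}  OUT={a@B5, b@B4, c@B0, d@B4}
  B6:  IN={a@B5, b@B4, c@B0, d@B4}  OUT={a@B5, b@B4, c@B0, d@B6}
  B7:  IN={a@B5, b@B4, c@B0, d@B0, d@B4, d@B6}  OUT={a@B7, b@B7, c@B7, d@B0, d@B4, d@B6}
  B8:  IN={a@B7, b@B7, c@B7, d@B0, d@B4, d@B6}  OUT={a@B7, b@B7, c@B7, d@B0, d@B4, d@B6, f@B8}

Merge at B1: IN[B1] = OUT[B0] ⊔ OUT[B4] = {b@B4, c@B0, d@B0, d@B4}
Applying B1's transfer function to that IN value gives OUT[B1] (row B1 above).

Answer: {b@B4, c@B0, d@B0, d@B4}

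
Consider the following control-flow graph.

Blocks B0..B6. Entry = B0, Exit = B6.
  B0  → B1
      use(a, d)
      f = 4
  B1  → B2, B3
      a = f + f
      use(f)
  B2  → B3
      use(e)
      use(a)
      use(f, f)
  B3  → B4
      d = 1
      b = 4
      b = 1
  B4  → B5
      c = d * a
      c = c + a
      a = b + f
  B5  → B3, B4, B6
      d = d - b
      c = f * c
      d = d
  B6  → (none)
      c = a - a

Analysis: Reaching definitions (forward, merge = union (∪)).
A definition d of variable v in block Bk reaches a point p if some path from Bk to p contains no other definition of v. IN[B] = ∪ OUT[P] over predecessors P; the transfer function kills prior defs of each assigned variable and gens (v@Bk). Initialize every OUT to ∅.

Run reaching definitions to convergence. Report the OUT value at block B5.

Answer: {a@B4, b@B3, c@B5, d@B5, f@B0}

Derivation:
Per-block solution:
  B0:  IN={}  OUT={f@B0}
  B1:  IN={f@B0}  OUT={a@B1, f@B0}
  B2:  IN={a@B1, f@B0}  OUT={a@B1, f@B0}
  B3:  IN={a@B1, a@B4, b@B3, c@B5, d@B5, f@B0}  OUT={a@B1, a@B4, b@B3, c@B5, d@B3, f@B0}
  B4:  IN={a@B1, a@B4, b@B3, c@B5, d@B3, d@B5, f@B0}  OUT={a@B4, b@B3, c@B4, d@B3, d@B5, f@B0}
  B5:  IN={a@B4, b@B3, c@B4, d@B3, d@B5, f@B0}  OUT={a@B4, b@B3, c@B5, d@B5, f@B0}
  B6:  IN={a@B4, b@B3, c@B5, d@B5, f@B0}  OUT={a@B4, b@B3, c@B6, d@B5, f@B0}

Merge at B5: IN[B5] = OUT[B4] = {a@B4, b@B3, c@B4, d@B3, d@B5, f@B0}
Applying B5's transfer function to that IN value gives OUT[B5] (row B5 above).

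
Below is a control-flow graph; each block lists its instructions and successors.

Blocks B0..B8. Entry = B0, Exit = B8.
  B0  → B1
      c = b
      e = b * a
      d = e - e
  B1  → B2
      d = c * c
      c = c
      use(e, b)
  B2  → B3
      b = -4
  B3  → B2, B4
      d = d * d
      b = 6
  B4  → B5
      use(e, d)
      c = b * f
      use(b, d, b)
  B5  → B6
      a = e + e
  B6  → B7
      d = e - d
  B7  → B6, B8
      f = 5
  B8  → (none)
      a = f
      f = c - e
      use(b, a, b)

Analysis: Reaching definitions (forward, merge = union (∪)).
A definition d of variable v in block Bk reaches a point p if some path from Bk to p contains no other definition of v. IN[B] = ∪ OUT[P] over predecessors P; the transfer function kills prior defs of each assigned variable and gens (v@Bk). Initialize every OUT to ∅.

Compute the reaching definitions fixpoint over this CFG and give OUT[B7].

Fixpoint table:
  B0: | IN={} | OUT={c@B0, d@B0, e@B0}
  B1: | IN={c@B0, d@B0, e@B0} | OUT={c@B1, d@B1, e@B0}
  B2: | IN={b@B3, c@B1, d@B1, d@B3, e@B0} | OUT={b@B2, c@B1, d@B1, d@B3, e@B0}
  B3: | IN={b@B2, c@B1, d@B1, d@B3, e@B0} | OUT={b@B3, c@B1, d@B3, e@B0}
  B4: | IN={b@B3, c@B1, d@B3, e@B0} | OUT={b@B3, c@B4, d@B3, e@B0}
  B5: | IN={b@B3, c@B4, d@B3, e@B0} | OUT={a@B5, b@B3, c@B4, d@B3, e@B0}
  B6: | IN={a@B5, b@B3, c@B4, d@B3, d@B6, e@B0, f@B7} | OUT={a@B5, b@B3, c@B4, d@B6, e@B0, f@B7}
  B7: | IN={a@B5, b@B3, c@B4, d@B6, e@B0, f@B7} | OUT={a@B5, b@B3, c@B4, d@B6, e@B0, f@B7}
  B8: | IN={a@B5, b@B3, c@B4, d@B6, e@B0, f@B7} | OUT={a@B8, b@B3, c@B4, d@B6, e@B0, f@B8}

Merge at B7: IN[B7] = OUT[B6] = {a@B5, b@B3, c@B4, d@B6, e@B0, f@B7}
Applying B7's transfer function to that IN value gives OUT[B7] (row B7 above).

Answer: {a@B5, b@B3, c@B4, d@B6, e@B0, f@B7}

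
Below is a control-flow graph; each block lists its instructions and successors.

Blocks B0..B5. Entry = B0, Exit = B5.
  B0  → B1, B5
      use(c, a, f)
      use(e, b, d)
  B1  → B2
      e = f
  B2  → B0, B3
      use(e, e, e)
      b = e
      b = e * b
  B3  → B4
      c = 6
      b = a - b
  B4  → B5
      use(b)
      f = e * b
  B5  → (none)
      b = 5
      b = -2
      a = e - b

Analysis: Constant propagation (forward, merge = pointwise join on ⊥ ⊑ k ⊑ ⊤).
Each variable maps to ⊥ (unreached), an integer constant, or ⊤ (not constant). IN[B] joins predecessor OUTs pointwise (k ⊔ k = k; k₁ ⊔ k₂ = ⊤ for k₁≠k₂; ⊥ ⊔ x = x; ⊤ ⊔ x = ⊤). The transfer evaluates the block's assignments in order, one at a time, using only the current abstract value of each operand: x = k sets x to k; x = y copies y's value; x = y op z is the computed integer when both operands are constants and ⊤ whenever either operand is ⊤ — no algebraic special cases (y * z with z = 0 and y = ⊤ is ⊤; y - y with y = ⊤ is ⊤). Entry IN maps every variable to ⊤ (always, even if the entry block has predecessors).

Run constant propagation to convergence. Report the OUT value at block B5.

Answer: {a: ⊤, b: -2, c: ⊤, d: ⊤, e: ⊤, f: ⊤}

Derivation:
Fixpoint table:
  B0:   IN=(all ⊤)   OUT=(all ⊤)
  B1:   IN=(all ⊤)   OUT=(all ⊤)
  B2:   IN=(all ⊤)   OUT=(all ⊤)
  B3:   IN=(all ⊤)   OUT={c:6; rest ⊤}
  B4:   IN={c:6; rest ⊤}   OUT={c:6; rest ⊤}
  B5:   IN=(all ⊤)   OUT={b:-2; rest ⊤}

Merge at B5: IN[B5] = OUT[B0] ⊔ OUT[B4] = {a: ⊤, b: ⊤, c: ⊤, d: ⊤, e: ⊤, f: ⊤}
Applying B5's transfer function to that IN value gives OUT[B5] (row B5 above).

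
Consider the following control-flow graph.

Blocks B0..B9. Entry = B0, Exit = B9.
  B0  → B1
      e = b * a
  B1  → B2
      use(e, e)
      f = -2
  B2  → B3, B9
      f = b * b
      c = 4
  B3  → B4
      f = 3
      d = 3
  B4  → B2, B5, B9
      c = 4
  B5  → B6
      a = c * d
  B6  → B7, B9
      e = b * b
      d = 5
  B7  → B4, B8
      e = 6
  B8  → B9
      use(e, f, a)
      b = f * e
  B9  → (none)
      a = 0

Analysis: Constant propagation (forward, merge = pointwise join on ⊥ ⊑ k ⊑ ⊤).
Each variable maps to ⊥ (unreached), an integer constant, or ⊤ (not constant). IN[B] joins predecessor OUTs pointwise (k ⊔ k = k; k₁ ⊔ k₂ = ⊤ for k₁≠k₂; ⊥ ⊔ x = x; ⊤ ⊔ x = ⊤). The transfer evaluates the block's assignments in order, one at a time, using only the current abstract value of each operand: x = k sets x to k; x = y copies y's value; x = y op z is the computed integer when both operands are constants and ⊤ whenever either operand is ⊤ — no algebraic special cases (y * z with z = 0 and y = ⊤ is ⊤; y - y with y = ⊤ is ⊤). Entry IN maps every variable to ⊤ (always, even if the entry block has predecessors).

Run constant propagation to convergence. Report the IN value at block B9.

Per-block solution:
  B0: | IN=(all ⊤) | OUT=(all ⊤)
  B1: | IN=(all ⊤) | OUT={f:-2; rest ⊤}
  B2: | IN=(all ⊤) | OUT={c:4; rest ⊤}
  B3: | IN={c:4; rest ⊤} | OUT={c:4, d:3, f:3; rest ⊤}
  B4: | IN={c:4, f:3; rest ⊤} | OUT={c:4, f:3; rest ⊤}
  B5: | IN={c:4, f:3; rest ⊤} | OUT={c:4, f:3; rest ⊤}
  B6: | IN={c:4, f:3; rest ⊤} | OUT={c:4, d:5, f:3; rest ⊤}
  B7: | IN={c:4, d:5, f:3; rest ⊤} | OUT={c:4, d:5, e:6, f:3; rest ⊤}
  B8: | IN={c:4, d:5, e:6, f:3; rest ⊤} | OUT={b:18, c:4, d:5, e:6, f:3; rest ⊤}
  B9: | IN={c:4; rest ⊤} | OUT={a:0, c:4; rest ⊤}

Merge at B9: IN[B9] = OUT[B2] ⊔ OUT[B4] ⊔ OUT[B6] ⊔ OUT[B8] = {a: ⊤, b: ⊤, c: 4, d: ⊤, e: ⊤, f: ⊤}

Answer: {a: ⊤, b: ⊤, c: 4, d: ⊤, e: ⊤, f: ⊤}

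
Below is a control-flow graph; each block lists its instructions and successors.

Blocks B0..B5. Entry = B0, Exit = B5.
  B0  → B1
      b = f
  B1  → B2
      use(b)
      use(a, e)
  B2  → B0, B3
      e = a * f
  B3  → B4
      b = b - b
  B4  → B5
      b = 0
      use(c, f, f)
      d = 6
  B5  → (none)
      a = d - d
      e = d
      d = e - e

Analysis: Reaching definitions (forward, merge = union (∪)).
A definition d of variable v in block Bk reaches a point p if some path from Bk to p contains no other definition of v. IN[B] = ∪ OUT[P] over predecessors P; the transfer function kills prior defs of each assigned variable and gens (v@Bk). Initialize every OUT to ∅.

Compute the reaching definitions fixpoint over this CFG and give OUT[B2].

Per-block solution:
  B0:  IN={b@B0, e@B2}  OUT={b@B0, e@B2}
  B1:  IN={b@B0, e@B2}  OUT={b@B0, e@B2}
  B2:  IN={b@B0, e@B2}  OUT={b@B0, e@B2}
  B3:  IN={b@B0, e@B2}  OUT={b@B3, e@B2}
  B4:  IN={b@B3, e@B2}  OUT={b@B4, d@B4, e@B2}
  B5:  IN={b@B4, d@B4, e@B2}  OUT={a@B5, b@B4, d@B5, e@B5}

Merge at B2: IN[B2] = OUT[B1] = {b@B0, e@B2}
Applying B2's transfer function to that IN value gives OUT[B2] (row B2 above).

Answer: {b@B0, e@B2}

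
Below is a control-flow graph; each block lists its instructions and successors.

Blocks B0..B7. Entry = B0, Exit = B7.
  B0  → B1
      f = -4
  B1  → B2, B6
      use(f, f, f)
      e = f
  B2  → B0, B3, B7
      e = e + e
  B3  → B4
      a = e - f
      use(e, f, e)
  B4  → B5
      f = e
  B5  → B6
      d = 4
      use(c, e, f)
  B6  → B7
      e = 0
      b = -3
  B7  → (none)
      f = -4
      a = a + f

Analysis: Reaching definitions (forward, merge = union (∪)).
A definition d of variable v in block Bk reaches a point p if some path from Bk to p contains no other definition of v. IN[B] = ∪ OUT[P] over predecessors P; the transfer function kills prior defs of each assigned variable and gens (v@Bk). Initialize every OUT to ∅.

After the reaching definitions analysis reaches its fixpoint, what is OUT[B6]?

Per-block solution:
  B0: | IN={e@B2, f@B0} | OUT={e@B2, f@B0}
  B1: | IN={e@B2, f@B0} | OUT={e@B1, f@B0}
  B2: | IN={e@B1, f@B0} | OUT={e@B2, f@B0}
  B3: | IN={e@B2, f@B0} | OUT={a@B3, e@B2, f@B0}
  B4: | IN={a@B3, e@B2, f@B0} | OUT={a@B3, e@B2, f@B4}
  B5: | IN={a@B3, e@B2, f@B4} | OUT={a@B3, d@B5, e@B2, f@B4}
  B6: | IN={a@B3, d@B5, e@B1, e@B2, f@B0, f@B4} | OUT={a@B3, b@B6, d@B5, e@B6, f@B0, f@B4}
  B7: | IN={a@B3, b@B6, d@B5, e@B2, e@B6, f@B0, f@B4} | OUT={a@B7, b@B6, d@B5, e@B2, e@B6, f@B7}

Merge at B6: IN[B6] = OUT[B1] ⊔ OUT[B5] = {a@B3, d@B5, e@B1, e@B2, f@B0, f@B4}
Applying B6's transfer function to that IN value gives OUT[B6] (row B6 above).

Answer: {a@B3, b@B6, d@B5, e@B6, f@B0, f@B4}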